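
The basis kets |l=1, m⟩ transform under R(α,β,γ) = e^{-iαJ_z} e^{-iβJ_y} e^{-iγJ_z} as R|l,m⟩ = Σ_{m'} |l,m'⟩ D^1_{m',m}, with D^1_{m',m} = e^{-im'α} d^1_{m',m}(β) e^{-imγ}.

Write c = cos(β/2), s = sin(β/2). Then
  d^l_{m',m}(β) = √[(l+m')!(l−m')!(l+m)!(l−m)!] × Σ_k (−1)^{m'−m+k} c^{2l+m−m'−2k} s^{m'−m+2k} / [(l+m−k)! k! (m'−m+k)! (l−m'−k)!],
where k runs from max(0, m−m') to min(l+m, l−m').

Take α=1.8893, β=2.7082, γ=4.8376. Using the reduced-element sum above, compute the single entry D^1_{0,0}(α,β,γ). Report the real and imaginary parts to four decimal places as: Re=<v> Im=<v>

Split into d^1_{0,0}(β=2.7082) × two z-phases.
With c≡cos(β/2)=0.215004 and s≡sin(β/2)=0.976613, N=[1·1·1·1]^{1/2}=1.000000
Admissible k: 0..1 (factorial args all ≥0)
  k=0: (−1)^0·1.0000/(1)·0.2150^2·0.9766^0 = +0.046227
  k=1: (−1)^1·1.0000/(1)·0.2150^0·0.9766^2 = -0.953773
d^1_{0,0}(2.7082) = +0.046227 -0.953773 = -0.907546
Phases: e^{-i·(0)·1.8893}=+1.000000+0.000000i, e^{-i·(0)·4.8376}=+1.000000+0.000000i ⇒ D=-0.907546+0.000000i

Re=-0.9075 Im=0.0000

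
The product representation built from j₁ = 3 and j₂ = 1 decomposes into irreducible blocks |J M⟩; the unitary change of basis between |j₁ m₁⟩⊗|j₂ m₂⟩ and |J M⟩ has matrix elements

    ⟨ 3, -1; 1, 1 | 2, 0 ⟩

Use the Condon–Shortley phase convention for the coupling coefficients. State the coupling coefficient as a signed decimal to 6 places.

+√(2/7) ≈ +0.534522

√[5·2!4!0!/7! · 2!4!2!0!2!2!] = √(128/7)
  +(−1)^2/∏(2,0,2,0,2,0)! = 1/8  (running 1/8)
⟨..|..⟩ = √(128/7)·(1/8) = +0.534522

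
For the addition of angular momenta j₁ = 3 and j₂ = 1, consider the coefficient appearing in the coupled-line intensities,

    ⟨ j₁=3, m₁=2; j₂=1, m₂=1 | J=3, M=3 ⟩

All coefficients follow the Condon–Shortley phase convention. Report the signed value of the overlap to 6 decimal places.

-0.500000

j₁+j₂−J=1  J+j₁−j₂=5  J−j₁+j₂=1  j₁+j₂+J+1=8
(j₁±m₁, j₂±m₂, J±M) = (5,1,2,0,6,0)
P² = 3600
sum k=1..1:
  [1] −1/120 = -1/120
S = -1/120
C² = P²·S² = 1/4 ; C = -0.500000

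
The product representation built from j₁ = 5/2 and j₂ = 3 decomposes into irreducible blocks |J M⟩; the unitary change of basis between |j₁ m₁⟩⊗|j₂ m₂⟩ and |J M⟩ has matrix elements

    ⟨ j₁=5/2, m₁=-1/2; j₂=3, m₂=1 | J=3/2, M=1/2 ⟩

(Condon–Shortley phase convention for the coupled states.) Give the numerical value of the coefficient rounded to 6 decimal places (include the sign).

j₁+j₂−J=4  J+j₁−j₂=1  J−j₁+j₂=2  j₁+j₂+J+1=8
(j₁±m₁, j₂±m₂, J±M) = (2,3,4,2,2,1)
P² = 192/35
sum k=2..3:
  [2] +1/8 = 1/8
  [3] −1/6 = -1/6
S = -1/24
C² = P²·S² = 1/105 ; C = -0.097590

−√(1/105) = -0.097590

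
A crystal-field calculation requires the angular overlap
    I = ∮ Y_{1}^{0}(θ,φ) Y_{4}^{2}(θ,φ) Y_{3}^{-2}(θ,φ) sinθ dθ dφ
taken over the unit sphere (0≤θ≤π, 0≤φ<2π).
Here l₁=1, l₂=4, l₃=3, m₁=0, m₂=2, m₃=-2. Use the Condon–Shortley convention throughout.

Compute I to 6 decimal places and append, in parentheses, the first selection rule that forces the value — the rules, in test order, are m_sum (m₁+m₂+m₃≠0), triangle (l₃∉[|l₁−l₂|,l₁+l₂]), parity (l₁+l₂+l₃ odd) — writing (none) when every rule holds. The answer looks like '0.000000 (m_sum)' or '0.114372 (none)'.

0.213244 (none)

Rules hold: Σm=0, L=8 even, 3≤3≤5.
N = 3·9·7 = 189
Δ = 2!·0!·6!/9! = 1/252
Racah Σ t=1..1: t=1:−1/36 = -1/36
⇒ 3j(1 4 3; 0 0 0)² = 4/63, sgn +1
Racah Σ t=1..1: t=1:−1/120 = -1/120
⇒ 3j(1 4 3; 0 2 -2)² = 1/21, sgn +1
4πI² = N·(3j₀)²·(3jₘ)² = 4/7
I = +1·√(0.571429/4π) = 0.21324362
No selection rule forces the value: the integral is nonzero (none).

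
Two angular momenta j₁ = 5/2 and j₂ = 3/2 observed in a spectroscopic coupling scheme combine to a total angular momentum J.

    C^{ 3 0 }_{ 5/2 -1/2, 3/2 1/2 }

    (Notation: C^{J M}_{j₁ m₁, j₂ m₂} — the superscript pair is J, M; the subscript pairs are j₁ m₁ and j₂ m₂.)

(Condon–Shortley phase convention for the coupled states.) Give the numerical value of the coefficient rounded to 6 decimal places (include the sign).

−√(1/5) ≈ -0.447214

j₁+j₂−J=1  J+j₁−j₂=4  J−j₁+j₂=2  j₁+j₂+J+1=8
(j₁±m₁, j₂±m₂, J±M) = (2,3,2,1,3,3)
P² = 36/5
sum k=0..1:
  [0] +1/12 = 1/12
  [1] −1/4 = -1/4
S = -1/6
C² = P²·S² = 1/5 ; C = -0.447214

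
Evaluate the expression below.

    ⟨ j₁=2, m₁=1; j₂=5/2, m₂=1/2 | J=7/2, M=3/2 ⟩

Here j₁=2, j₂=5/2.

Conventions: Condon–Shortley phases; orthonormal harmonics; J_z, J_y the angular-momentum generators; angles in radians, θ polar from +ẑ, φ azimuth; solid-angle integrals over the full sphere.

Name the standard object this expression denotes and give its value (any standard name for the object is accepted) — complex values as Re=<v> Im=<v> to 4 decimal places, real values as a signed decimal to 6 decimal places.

This is a Clebsch–Gordan (vector-coupling) coefficient.
j₁+j₂−J=1  J+j₁−j₂=3  J−j₁+j₂=4  j₁+j₂+J+1=9
(j₁±m₁, j₂±m₂, J±M) = (3,1,3,2,5,2)
P² = 384/7
sum k=0..1:
  [0] +1/12 = 1/12
  [1] −1/24 = -1/24
S = 1/24
C² = P²·S² = 2/21 ; C = +0.308607

Clebsch–Gordan coefficient, +√(2/21) ≈ +0.308607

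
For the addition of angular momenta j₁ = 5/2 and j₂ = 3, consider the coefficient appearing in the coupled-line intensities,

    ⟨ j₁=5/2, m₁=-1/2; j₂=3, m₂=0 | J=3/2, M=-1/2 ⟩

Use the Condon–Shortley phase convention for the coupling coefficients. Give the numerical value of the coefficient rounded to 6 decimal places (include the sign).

+√(4/35) ≈ +0.338062

j₁+j₂−J=4  J+j₁−j₂=1  J−j₁+j₂=2  j₁+j₂+J+1=8
(j₁±m₁, j₂±m₂, J±M) = (2,3,3,3,1,2)
P² = 144/35
sum k=2..3:
  [2] +1/4 = 1/4
  [3] −1/12 = -1/12
S = 1/6
C² = P²·S² = 4/35 ; C = +0.338062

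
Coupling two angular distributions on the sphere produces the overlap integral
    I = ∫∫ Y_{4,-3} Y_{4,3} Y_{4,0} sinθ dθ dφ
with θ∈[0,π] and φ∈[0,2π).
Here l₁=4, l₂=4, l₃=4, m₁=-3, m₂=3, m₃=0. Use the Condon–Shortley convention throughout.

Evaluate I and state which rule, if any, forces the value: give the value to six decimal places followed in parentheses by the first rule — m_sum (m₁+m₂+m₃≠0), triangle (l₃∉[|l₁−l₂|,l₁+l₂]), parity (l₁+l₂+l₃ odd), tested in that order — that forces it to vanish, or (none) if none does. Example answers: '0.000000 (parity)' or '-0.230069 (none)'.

Checks pass: Σm=0; 12 even; l₃=4∈[0,8].
(2·4+1)(2·4+1)(2·4+1) = 729
Δ: 4! 4! 4! / 13! → 1/450450
sum: t=0:+1/13824 t=1:−1/216 t=2:+1/64 t=3:−1/216 t=4:+1/13824 = 5/768
3j²(4 4 4; 0 0 0) = Δ·Π!·Σ² = 18/1001  (sign +1)
sum: t=3:−1/3456 t=4:+1/864 = 1/1152
3j²(4 4 4; -3 3 0) = Δ·Π!·Σ² = 7/286  (sign +1)
combine: 4πI² = 729·18/1001·7/286 = 6561/20449
take √, sign +1: I = 0.15978796
No selection rule forces the value: the integral is nonzero (none).

0.159788 (none)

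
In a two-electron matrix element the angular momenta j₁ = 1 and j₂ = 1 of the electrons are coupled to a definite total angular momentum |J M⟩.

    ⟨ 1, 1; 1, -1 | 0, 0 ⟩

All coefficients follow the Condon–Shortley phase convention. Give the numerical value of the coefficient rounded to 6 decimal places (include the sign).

√[1·2!0!0!/3! · 2!0!0!2!0!0!] = √(4/3)
  +(−1)^0/∏(0,2,0,0,0,0)! = 1/2  (running 1/2)
⟨..|..⟩ = √(4/3)·(1/2) = +0.577350

+0.577350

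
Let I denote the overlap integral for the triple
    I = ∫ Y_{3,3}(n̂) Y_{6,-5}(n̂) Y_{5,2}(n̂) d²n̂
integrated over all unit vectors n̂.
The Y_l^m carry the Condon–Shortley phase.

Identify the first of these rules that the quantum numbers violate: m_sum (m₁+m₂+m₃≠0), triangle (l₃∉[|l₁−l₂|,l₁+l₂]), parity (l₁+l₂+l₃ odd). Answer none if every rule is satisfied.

none

Σmᵢ = 0  ✓
l₃∈[|l₁−l₂|,l₁+l₂]=[3,9], have l₃=5  ✓
Σlᵢ = 14 ⇒ even  ✓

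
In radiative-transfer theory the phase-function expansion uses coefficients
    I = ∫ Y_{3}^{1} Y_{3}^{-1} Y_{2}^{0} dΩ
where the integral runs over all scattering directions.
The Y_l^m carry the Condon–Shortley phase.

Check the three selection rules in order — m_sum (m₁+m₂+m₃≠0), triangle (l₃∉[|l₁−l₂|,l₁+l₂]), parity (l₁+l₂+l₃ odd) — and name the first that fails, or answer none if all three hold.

Σmᵢ = 0  ✓
l₃∈[|l₁−l₂|,l₁+l₂]=[0,6], have l₃=2  ✓
Σlᵢ = 8 ⇒ even  ✓

none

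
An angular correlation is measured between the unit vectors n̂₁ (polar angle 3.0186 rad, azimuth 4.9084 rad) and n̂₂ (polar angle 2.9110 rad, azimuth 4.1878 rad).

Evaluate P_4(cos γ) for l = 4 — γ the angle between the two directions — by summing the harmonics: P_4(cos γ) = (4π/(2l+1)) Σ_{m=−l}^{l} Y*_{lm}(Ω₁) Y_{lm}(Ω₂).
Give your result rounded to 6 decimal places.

Summing Y*_{l m}(θ₁,φ₁)·Y_{l m}(θ₂,φ₂) over m ∈ [−4, 4]; prefactor 4π/(2·4+1) = 1.396263:
  term(m=-4) = -0.000000+0.000000i   from Y*(Ω₁)=+0.000071+0.000071i, Y(Ω₂)=-0.000608+0.001043i
  term(m=-3) = -0.000019+0.000028i   from Y*(Ω₁)=+0.001272-0.001908i, Y(Ω₂)=-0.014548-0.000043i
  term(m=-2) = +0.000378+0.002898i   from Y*(Ω₁)=-0.027428-0.011339i, Y(Ω₂)=-0.049060-0.085364i
  term(m=-1) = +0.064489+0.056629i   from Y*(Ω₁)=-0.043691+0.220041i, Y(Ω₂)=+0.191611-0.331122i
  term(m=+0) = +0.497756+0.000000i   from Y*(Ω₁)=+0.783436-0.000000i, Y(Ω₂)=+0.635350+0.000000i
  term(m=+1) = +0.064489-0.056629i   from Y*(Ω₁)=+0.043691+0.220041i, Y(Ω₂)=-0.191611-0.331122i
  term(m=+2) = +0.000378-0.002898i   from Y*(Ω₁)=-0.027428+0.011339i, Y(Ω₂)=-0.049060+0.085364i
  term(m=+3) = -0.000019-0.000028i   from Y*(Ω₁)=-0.001272-0.001908i, Y(Ω₂)=+0.014548-0.000043i
  term(m=+4) = -0.000000-0.000000i   from Y*(Ω₁)=+0.000071-0.000071i, Y(Ω₂)=-0.000608-0.001043i
Σ over m = +0.627451-0.000000i; ×(4π/9) → +0.876087-0.000000i. Real part: 0.876087

0.876087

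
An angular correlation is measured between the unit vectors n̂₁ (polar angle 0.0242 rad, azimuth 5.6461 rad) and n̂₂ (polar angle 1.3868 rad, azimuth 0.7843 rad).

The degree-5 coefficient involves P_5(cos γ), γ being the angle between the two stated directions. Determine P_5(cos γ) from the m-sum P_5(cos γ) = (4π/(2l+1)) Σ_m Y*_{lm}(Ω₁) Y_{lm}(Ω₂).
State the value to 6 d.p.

0.294651

Addition theorem: P_5(cos γ) = (4π/11) Σ_m Y*_{lm}(Ω₁) Y_{lm}(Ω₂), m = −5…5:
  m=-5: Y*=(-0.000000, 0.000000)  Y=(-0.303062, 0.299752)  product (0.000000, -0.000000)
  m=-4: Y*=(-0.000000, -0.000000)  Y=(-0.250854, -0.001102)  product (0.000000, 0.000000)
  m=-3: Y*=(-0.000013, -0.000037)  Y=(0.161877, 0.162947)  product (0.000004, -0.000008)
  m=-2: Y*=(0.000579, -0.001896)  Y=(-0.000592, 0.269599)  product (0.000511, 0.000157)
  m=-1: Y*=(0.049736, -0.036806)  Y=(0.123682, -0.123411)  product (0.001609, -0.010690)
  m=+0: Y*=(0.931498, -0.000000)  Y=(0.272331, 0.000000)  product (0.253675, 0.000000)
  m=+1: Y*=(-0.049736, -0.036806)  Y=(-0.123682, -0.123411)  product (0.001609, 0.010690)
  m=+2: Y*=(0.000579, 0.001896)  Y=(-0.000592, -0.269599)  product (0.000511, -0.000157)
  m=+3: Y*=(0.000013, -0.000037)  Y=(-0.161877, 0.162947)  product (0.000004, 0.000008)
  m=+4: Y*=(-0.000000, 0.000000)  Y=(-0.250854, 0.001102)  product (0.000000, -0.000000)
  m=+5: Y*=(0.000000, 0.000000)  Y=(0.303062, 0.299752)  product (0.000000, 0.000000)
Accumulated sum (0.257923, 0.000000); after 4π/(2l+1) scaling, (0.294651, 0.000000) ⇒ P_5 = 0.294651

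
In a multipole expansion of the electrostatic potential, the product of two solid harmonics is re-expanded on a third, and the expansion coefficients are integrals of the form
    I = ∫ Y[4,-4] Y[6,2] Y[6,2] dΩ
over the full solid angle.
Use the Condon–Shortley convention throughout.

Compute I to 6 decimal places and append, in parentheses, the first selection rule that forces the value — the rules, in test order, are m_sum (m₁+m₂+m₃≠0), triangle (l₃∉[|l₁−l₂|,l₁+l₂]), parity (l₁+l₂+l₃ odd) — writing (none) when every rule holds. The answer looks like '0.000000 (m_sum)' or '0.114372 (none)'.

0.176698 (none)

Checks pass: Σm=0; 16 even; l₃=6∈[2,10].
(2·4+1)(2·6+1)(2·6+1) = 1521
Δ: 4! 4! 8! / 17! → 1/15315300
sum: t=0:+1/829440 t=1:−1/25920 t=2:+1/9216 t=3:−1/25920 t=4:+1/829440 = 7/207360
3j²(4 6 6; 0 0 0) = Δ·Π!·Σ² = 28/2431  (sign +1)
sum: t=4:+1/331776 = 1/331776
3j²(4 6 6; -4 2 2) = Δ·Π!·Σ² = 490/21879  (sign +1)
combine: 4πI² = 1521·28/2431·490/21879 = 13720/34969
take √, sign +1: I = 0.17669755
No selection rule forces the value: the integral is nonzero (none).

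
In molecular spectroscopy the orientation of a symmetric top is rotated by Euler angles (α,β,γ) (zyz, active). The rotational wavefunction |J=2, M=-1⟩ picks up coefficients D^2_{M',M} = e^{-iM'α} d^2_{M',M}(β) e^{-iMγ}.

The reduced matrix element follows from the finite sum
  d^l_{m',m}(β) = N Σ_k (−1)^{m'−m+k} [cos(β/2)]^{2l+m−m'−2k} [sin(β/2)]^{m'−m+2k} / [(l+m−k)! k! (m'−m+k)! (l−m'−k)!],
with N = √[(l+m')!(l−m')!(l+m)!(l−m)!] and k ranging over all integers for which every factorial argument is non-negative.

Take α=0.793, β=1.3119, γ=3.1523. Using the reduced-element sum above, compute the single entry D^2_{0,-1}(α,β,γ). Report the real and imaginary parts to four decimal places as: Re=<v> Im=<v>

Re=0.3031 Im=0.0032

D^2_{0,-1}(0.7930,1.3119,3.1523) = e^{-i·0·0.7930}·d^2_{0,-1}(1.3119)·e^{-i·-1·3.1523}. Compute d first:
Half-angle: c=0.792469, s=0.609912. N=√(2·2·1·6)=4.898979
k: max(0,(-1)−(0))=0 … min(2+(-1),2−(0))=1
  k=0: (−1)^1·4.8990/(2)·0.7925^3·0.6099^1 = -0.743515
  k=1: (−1)^2·4.8990/(2)·0.7925^1·0.6099^3 = +0.440413
d^2_{0,-1}(1.3119) = -0.743515 +0.440413 = -0.303102
Phases: e^{-i·(0)·0.7930}=+1.000000+0.000000i, e^{-i·(-1)·3.1523}=-0.999943-0.010707i ⇒ D=+0.303085+0.003245i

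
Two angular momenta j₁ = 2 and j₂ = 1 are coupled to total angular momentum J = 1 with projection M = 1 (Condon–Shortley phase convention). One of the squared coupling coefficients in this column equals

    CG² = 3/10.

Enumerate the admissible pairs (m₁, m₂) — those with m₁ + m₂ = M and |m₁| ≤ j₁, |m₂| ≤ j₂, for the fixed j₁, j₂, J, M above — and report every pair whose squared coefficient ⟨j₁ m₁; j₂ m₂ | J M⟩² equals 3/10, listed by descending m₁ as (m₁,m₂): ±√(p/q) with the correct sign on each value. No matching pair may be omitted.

Admissible pairs with m₁+m₂ = M = 1: (0,1), (1,0), (2,-1)
  (m₁,m₂)=(2,-1): CG² = 3/5, CG = +√(3/5)
  (m₁,m₂)=(1,0): CG² = 3/10, CG = −√(3/10)   ← matches the target
  (m₁,m₂)=(0,1): CG² = 1/10, CG = +√(1/10)
Pairs with CG² = 3/10: (1,0): −√(3/10)

(1,0): −√(3/10)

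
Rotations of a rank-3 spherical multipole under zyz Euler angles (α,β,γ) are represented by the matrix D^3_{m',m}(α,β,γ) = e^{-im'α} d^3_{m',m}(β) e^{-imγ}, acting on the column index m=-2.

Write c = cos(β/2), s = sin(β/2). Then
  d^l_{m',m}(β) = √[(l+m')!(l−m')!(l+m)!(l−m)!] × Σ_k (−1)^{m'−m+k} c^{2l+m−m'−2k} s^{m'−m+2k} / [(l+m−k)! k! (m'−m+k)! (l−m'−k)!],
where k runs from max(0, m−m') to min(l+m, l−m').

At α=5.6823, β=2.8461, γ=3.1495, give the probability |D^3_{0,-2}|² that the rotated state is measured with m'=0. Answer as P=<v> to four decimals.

P=0.0123

Split into d^3_{0,-2}(β=2.8461) × two z-phases.
With c≡cos(β/2)=0.147209 and s≡sin(β/2)=0.989105, N=[6·6·1·120]^{1/2}=65.726707
k: max(0,(-2)−(0))=0 … min(3+(-2),3−(0))=1
  k=0: (−1)^2·65.7267/(12)·0.1472^4·0.9891^2 = +0.002516
  k=1: (−1)^3·65.7267/(12)·0.1472^2·0.9891^4 = -0.113606
d^3_{0,-2}(2.8461) = +0.002516 -0.113606 = -0.111090
|D^3_{0,-2}|² = |d^3_{0,-2}(β)|² = (-0.111090)² = 0.012341 (the z-rotation phases have unit modulus)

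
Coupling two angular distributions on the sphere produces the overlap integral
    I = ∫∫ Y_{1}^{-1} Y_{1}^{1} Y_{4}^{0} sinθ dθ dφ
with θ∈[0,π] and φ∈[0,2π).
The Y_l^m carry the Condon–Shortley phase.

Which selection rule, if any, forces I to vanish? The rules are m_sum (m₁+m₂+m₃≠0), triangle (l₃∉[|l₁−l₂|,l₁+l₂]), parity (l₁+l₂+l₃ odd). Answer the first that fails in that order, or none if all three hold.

m₁+m₂+m₃ = -1 + 1 + 0 = 0  ✓
triangle: need |l₁−l₂| ≤ l₃ ≤ l₁+l₂ = [0,2]; l₃=4 is outside  ✗
parity: l₁+l₂+l₃ = 6 is even

triangle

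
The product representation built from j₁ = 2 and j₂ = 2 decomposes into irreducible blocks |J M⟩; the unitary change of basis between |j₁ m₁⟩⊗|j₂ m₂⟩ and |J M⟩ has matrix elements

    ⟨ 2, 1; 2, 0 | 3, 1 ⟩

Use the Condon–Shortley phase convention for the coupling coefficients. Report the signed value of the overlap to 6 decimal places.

√[7·1!3!3!/8! · 3!1!2!2!4!2!] = √(36/5)
  +(−1)^0/∏(0,1,1,2,2,1)! = 1/4  (running 1/4)
  +(−1)^1/∏(1,0,0,1,3,2)! = -1/12  (running 1/6)
⟨..|..⟩ = √(36/5)·(1/6) = +0.447214

+0.447214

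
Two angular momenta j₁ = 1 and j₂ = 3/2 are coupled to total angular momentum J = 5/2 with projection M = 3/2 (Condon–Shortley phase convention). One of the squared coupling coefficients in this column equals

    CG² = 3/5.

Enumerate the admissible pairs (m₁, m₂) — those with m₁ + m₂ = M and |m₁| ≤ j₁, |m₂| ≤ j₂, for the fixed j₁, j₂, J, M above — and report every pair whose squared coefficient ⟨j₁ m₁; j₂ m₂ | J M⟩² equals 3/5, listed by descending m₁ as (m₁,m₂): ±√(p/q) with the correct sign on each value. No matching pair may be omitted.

(1,1/2): +√(3/5)

Admissible pairs with m₁+m₂ = M = 3/2: (0,3/2), (1,1/2)
  (m₁,m₂)=(1,1/2): CG² = 3/5, CG = +√(3/5)   ← matches the target
  (m₁,m₂)=(0,3/2): CG² = 2/5, CG = +√(2/5)
Pairs with CG² = 3/5: (1,1/2): +√(3/5)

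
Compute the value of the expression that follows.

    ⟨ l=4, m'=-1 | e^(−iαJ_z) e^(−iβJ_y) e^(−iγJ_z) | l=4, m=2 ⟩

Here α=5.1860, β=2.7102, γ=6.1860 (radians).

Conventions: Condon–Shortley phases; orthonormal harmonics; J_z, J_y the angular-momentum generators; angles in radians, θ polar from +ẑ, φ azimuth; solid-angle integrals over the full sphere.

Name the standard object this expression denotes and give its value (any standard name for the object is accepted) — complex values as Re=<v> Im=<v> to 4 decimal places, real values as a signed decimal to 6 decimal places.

This is a Wigner D-matrix element — the rotation-matrix element ⟨l m'| R(α,β,γ) |l m⟩ in the angular-momentum basis.
D^4_{-1,2}(5.1860,2.7102,6.1860) = e^{-i·-1·5.1860}·d^4_{-1,2}(2.7102)·e^{-i·2·6.1860}. Compute d first:
With c≡cos(β/2)=0.214028 and s≡sin(β/2)=0.976828, N=[6·120·720·2]^{1/2}=1018.233765
k∈{3,4,5} keeps every argument non-negative
  k=3: (−1)^0·1018.2338/(72)·0.2140^5·0.9768^3 = +0.005920
  k=4: (−1)^1·1018.2338/(48)·0.2140^3·0.9768^5 = -0.184972
  k=5: (−1)^2·1018.2338/(240)·0.2140^1·0.9768^7 = +0.770605
d^4_{-1,2}(2.7102) = +0.005920 -0.184972 +0.770605 = +0.591553
Phases: e^{-i·(-1)·5.1860}=+0.456103-0.889927i, e^{-i·(2)·6.1860}=+0.981169+0.193149i ⇒ D=+0.366409-0.464412i

Wigner D-matrix element, Re=0.3664 Im=-0.4644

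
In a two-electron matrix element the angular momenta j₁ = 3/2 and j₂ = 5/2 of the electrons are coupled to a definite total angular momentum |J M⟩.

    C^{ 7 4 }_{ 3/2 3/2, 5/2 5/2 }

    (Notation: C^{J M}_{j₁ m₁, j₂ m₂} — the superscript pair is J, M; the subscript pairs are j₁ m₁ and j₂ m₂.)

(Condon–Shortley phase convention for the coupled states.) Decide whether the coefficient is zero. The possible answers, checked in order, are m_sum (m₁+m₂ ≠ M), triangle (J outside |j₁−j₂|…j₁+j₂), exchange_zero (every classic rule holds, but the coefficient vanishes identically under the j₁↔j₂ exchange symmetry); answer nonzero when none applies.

m-sum: m₁+m₂ = 3/2+5/2 = 4, M = 4  ✓
triangle: need |j₁−j₂| ≤ J ≤ j₁+j₂, i.e. J ∈ [1, 4]; J = 7 is outside ✗ ⇒ coefficient is 0

triangle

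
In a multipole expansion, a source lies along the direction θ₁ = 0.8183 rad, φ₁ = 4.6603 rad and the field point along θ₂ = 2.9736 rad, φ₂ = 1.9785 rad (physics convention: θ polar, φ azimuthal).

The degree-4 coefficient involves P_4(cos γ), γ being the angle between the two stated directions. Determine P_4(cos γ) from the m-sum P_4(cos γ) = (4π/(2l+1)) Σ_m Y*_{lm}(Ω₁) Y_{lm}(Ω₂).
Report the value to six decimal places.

-0.279056

Addition theorem: P_4(cos γ) = (4π/9) Σ_m Y*_{lm}(Ω₁) Y_{lm}(Ω₂), m = −4…4:
  [-4]  conj(Y_{4,-4})(Ω₁) = 0.12294 - 0.02599j ; Y_{4,-4}(Ω₂) = -0.00002 - 0.00035j ; Δ = -0.00001 - 0.00004j
  [-3]  conj(Y_{4,-3})(Ω₁) = 0.05179 + 0.32872j ; Y_{4,-3}(Ω₂) = -0.00542 - 0.00197j ; Δ = 0.00037 - 0.00188j
  [-2]  conj(Y_{4,-2})(Ω₁) = -0.40243 + 0.04208j ; Y_{4,-2}(Ω₂) = -0.03722 + 0.03952j ; Δ = 0.01331 - 0.01747j
  [-1]  conj(Y_{4,-1})(Ω₁) = -0.00332 - 0.06361j ; Y_{4,-1}(Ω₂) = 0.11764 + 0.27237j ; Δ = 0.01693 - 0.00839j
  [+0]  conj(Y_{4,0})(Ω₁) = -0.35719 + 0.00000j ; Y_{4,0}(Ω₂) = 0.73088 + 0.00000j ; Δ = -0.26106 + 0.00000j
  [+1]  conj(Y_{4,1})(Ω₁) = 0.00332 - 0.06361j ; Y_{4,1}(Ω₂) = -0.11764 + 0.27237j ; Δ = 0.01693 + 0.00839j
  [+2]  conj(Y_{4,2})(Ω₁) = -0.40243 - 0.04208j ; Y_{4,2}(Ω₂) = -0.03722 - 0.03952j ; Δ = 0.01331 + 0.01747j
  [+3]  conj(Y_{4,3})(Ω₁) = -0.05179 + 0.32872j ; Y_{4,3}(Ω₂) = 0.00542 - 0.00197j ; Δ = 0.00037 + 0.00188j
  [+4]  conj(Y_{4,4})(Ω₁) = 0.12294 + 0.02599j ; Y_{4,4}(Ω₂) = -0.00002 + 0.00035j ; Δ = -0.00001 + 0.00004j
Σ over m = -0.19986 - 0.00000j; ×(4π/9) → -0.27906 - 0.00000j. Real part: -0.279056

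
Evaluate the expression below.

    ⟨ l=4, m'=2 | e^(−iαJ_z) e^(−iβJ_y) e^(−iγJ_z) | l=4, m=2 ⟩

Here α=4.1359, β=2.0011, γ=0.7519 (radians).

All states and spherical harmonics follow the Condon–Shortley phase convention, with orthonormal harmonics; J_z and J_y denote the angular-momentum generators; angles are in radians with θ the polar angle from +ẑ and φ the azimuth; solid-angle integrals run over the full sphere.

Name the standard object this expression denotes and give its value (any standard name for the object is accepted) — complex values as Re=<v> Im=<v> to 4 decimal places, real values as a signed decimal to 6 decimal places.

Wigner D-matrix element, Re=-0.4098 Im=0.1500

This is a Wigner D-matrix element — the rotation-matrix element ⟨l m'| R(α,β,γ) |l m⟩ in the angular-momentum basis.
First d^4_{2,2}(β=2.0011), then the phase factors e^{-i(2)α} and e^{-i(2)γ}:
With c≡cos(β/2)=0.539839 and s≡sin(β/2)=0.841768, N=[720·2·720·2]^{1/2}=1440.000000
k∈{0,1,2} keeps every argument non-negative
  k=0: (−1)^0·1440.0000/(1440)·0.5398^8·0.8418^0 = +0.007213
  k=1: (−1)^1·1440.0000/(120)·0.5398^6·0.8418^2 = -0.210452
  k=2: (−1)^2·1440.0000/(96)·0.5398^4·0.8418^4 = +0.639616
d^4_{2,2}(2.0011) = +0.007213 -0.210452 +0.639616 = +0.436377
Attach z-rotation phases: D = e^{-i(2)(4.1359)}·(+0.436377)·e^{-i(2)(0.7519)} = -0.409797+0.149970i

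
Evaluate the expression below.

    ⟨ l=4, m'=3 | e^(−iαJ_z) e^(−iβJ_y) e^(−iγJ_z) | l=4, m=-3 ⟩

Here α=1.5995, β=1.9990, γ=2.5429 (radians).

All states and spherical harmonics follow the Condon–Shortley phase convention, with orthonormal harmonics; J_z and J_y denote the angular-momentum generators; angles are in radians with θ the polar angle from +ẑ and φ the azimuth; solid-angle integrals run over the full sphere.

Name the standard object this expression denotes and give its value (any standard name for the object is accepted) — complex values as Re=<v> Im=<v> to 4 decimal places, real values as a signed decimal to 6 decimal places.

This is a Wigner D-matrix element — the rotation-matrix element ⟨l m'| R(α,β,γ) |l m⟩ in the angular-momentum basis.
Split into d^4_{3,-3}(β=1.9990) × two z-phases.
c=cos(1.999000/2)=0.540723, s=sin(1.999000/2)=0.841201; N=√[5040·1·1·5040]=5040.000000
Admissible k: 0..1 (factorial args all ≥0)
  k=0: (−1)^6·5040.0000/(720)·0.5407^2·0.8412^6 = +0.725180
  k=1: (−1)^7·5040.0000/(5040)·0.5407^0·0.8412^8 = -0.250725
d^4_{3,-3}(1.9990) = +0.725180 -0.250725 = +0.474455
Attach z-rotation phases: D = e^{-i(3)(1.5995)}·(+0.474455)·e^{-i(-3)(2.5429)} = -0.451637+0.145366i

Wigner D-matrix element, Re=-0.4516 Im=0.1454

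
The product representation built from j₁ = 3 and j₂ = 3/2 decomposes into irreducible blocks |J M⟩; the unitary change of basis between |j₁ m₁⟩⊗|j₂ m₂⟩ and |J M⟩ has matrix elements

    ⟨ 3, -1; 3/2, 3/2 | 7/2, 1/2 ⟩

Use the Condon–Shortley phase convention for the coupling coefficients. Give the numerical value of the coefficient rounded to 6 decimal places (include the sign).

j₁+j₂−J=1  J+j₁−j₂=5  J−j₁+j₂=2  j₁+j₂+J+1=9
(j₁±m₁, j₂±m₂, J±M) = (2,4,3,0,4,3)
P² = 1536/7
sum k=1..1:
  [1] −1/24 = -1/24
S = -1/24
C² = P²·S² = 8/21 ; C = -0.617213

−√(8/21) ≈ -0.617213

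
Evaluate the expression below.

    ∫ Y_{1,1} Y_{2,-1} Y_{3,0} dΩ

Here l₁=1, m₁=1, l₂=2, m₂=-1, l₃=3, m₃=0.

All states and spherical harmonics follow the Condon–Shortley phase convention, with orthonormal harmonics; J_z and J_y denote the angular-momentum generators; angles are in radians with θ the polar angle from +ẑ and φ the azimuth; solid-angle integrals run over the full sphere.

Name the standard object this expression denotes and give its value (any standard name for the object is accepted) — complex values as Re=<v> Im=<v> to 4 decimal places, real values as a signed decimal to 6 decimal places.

Gaunt coefficient, +0.143048

This is a Gaunt coefficient — the integral of a triple product of spherical harmonics over the sphere.
Checks pass: Σm=0; 6 even; l₃=3∈[1,3].
(2·1+1)(2·2+1)(2·3+1) = 105
Δ: 0! 2! 4! / 7! → 1/105
sum: t=0:+1/4 = 1/4
3j²(1 2 3; 0 0 0) = Δ·Π!·Σ² = 3/35  (sign -1)
sum: t=0:+1/12 = 1/12
3j²(1 2 3; 1 -1 0) = Δ·Π!·Σ² = 1/35  (sign -1)
combine: 4πI² = 105·3/35·1/35 = 9/35
take √, sign +1: I = 0.14304817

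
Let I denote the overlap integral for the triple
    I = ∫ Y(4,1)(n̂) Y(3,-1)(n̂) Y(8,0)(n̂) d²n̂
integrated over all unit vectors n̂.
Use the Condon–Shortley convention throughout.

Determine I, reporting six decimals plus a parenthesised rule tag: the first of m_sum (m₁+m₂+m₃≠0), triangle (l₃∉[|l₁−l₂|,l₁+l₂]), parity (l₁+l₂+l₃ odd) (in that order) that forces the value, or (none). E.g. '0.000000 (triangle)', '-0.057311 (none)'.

l₃=8 ∉ [1,7] — triangle fails ⇒ I = 0

0.000000 (triangle)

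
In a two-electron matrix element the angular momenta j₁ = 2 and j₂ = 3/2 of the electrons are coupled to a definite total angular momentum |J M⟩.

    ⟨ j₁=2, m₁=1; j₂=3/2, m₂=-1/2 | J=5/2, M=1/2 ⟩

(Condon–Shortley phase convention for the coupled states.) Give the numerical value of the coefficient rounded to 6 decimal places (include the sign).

+0.597614  (= +√(5/14))

j₁+j₂−J=1  J+j₁−j₂=3  J−j₁+j₂=2  j₁+j₂+J+1=7
(j₁±m₁, j₂±m₂, J±M) = (3,1,1,2,3,2)
P² = 72/35
sum k=0..1:
  [0] +1/2 = 1/2
  [1] −1/12 = -1/12
S = 5/12
C² = P²·S² = 5/14 ; C = +0.597614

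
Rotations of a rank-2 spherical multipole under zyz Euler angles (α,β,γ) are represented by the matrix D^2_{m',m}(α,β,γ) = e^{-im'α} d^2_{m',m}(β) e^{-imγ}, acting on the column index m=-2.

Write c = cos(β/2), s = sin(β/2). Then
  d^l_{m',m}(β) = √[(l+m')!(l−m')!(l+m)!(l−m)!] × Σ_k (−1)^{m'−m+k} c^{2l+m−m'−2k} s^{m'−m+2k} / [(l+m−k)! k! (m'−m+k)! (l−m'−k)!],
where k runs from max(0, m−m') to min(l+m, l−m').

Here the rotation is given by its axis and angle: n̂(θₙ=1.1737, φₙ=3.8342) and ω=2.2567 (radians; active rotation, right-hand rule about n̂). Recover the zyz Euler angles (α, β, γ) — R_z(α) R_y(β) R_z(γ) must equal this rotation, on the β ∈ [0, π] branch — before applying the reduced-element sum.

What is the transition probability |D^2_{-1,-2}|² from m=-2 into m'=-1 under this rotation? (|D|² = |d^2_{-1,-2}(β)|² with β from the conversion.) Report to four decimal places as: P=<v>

P=0.0792

Axis–angle → zyz. n̂ = (sinθₙcosφₙ, sinθₙsinφₙ, cosθₙ) = (-0.709701, -0.588859, +0.386742), ω = 2.2567.
R = I cosω + sinω [n̂]ₓ + (1−cosω) n̂n̂ᵀ gives
  R = [+0.189317, +0.383330, -0.904001; +0.981888, -0.066992, +0.177221; +0.007373, -0.921179, -0.389070]
β = atan2(√(R₁₃²+R₂₃²), R₃₃) = 1.970418; α = atan2(R₂₃, R₁₃) mod 2π = 2.948007; γ = atan2(R₃₂, −R₃₁) mod 2π = 4.704385
First d^2_{-1,-2}(β=1.9704), then the phase factors e^{-i(-1)α} and e^{-i(-2)γ}:
c=cos(1.970418/2)=0.552689, s=sin(1.970418/2)=0.833388; N=√[1·6·1·24]=12.000000
k∈{0} keeps every argument non-negative
  k=0: (−1)^1·12.0000/(6)·0.5527^3·0.8334^1 = -0.281397
d^2_{-1,-2}(1.9704) = -0.281397
|D^2_{-1,-2}|² = |d^2_{-1,-2}(β)|² = (-0.281397)² = 0.079184 (the z-rotation phases have unit modulus)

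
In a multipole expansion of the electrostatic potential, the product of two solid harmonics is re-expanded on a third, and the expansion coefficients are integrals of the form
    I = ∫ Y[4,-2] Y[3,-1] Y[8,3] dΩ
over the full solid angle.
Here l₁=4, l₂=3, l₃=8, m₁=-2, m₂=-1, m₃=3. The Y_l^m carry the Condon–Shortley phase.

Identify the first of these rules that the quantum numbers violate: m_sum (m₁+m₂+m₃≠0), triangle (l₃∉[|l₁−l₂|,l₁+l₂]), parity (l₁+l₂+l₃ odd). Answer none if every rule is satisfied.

Σmᵢ = 0  ✓
l₃∈[|l₁−l₂|,l₁+l₂]=[1,7] required, l₃=8 fails  ✗
Σlᵢ = 15 ⇒ odd

triangle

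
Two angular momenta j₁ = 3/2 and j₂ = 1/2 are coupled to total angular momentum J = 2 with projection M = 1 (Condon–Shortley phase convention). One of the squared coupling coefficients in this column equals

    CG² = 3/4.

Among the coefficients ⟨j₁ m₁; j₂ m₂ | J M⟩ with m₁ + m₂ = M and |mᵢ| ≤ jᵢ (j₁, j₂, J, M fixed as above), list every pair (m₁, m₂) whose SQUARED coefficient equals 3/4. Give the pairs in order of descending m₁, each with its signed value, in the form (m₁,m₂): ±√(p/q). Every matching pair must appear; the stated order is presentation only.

(1/2,1/2): +√(3/4)

Admissible pairs with m₁+m₂ = M = 1: (1/2,1/2), (3/2,-1/2)
  (m₁,m₂)=(3/2,-1/2): CG² = 1/4, CG = +√(1/4)
  (m₁,m₂)=(1/2,1/2): CG² = 3/4, CG = +√(3/4)   ← matches the target
Pairs with CG² = 3/4: (1/2,1/2): +√(3/4)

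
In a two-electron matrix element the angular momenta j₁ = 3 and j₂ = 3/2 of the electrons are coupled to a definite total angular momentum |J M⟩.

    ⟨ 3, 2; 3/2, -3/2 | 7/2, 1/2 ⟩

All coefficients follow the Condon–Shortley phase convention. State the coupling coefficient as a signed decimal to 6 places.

j₁+j₂−J=1  J+j₁−j₂=5  J−j₁+j₂=2  j₁+j₂+J+1=9
(j₁±m₁, j₂±m₂, J±M) = (5,1,0,3,4,3)
P² = 3840/7
sum k=0..0:
  [0] +1/48 = 1/48
S = 1/48
C² = P²·S² = 5/21 ; C = +0.487950

+√(5/21) ≈ +0.487950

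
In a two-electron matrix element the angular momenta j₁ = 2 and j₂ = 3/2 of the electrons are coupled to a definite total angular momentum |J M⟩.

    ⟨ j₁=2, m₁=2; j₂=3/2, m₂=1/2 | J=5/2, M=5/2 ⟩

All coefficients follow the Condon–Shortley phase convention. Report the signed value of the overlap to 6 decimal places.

+√(4/7) ≈ +0.755929

√[6·1!3!2!/7! · 4!0!2!1!5!0!] = √(576/7)
  +(−1)^0/∏(0,1,0,2,3,0)! = 1/12  (running 1/12)
⟨..|..⟩ = √(576/7)·(1/12) = +0.755929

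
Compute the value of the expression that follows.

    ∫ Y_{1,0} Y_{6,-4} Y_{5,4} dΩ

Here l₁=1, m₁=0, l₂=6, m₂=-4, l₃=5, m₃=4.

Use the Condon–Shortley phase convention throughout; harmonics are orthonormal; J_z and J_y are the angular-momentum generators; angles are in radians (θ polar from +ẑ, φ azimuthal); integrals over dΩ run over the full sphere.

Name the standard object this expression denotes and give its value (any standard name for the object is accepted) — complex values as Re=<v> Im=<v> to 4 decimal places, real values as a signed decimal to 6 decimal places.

Gaunt coefficient, +0.182727

This is a Gaunt coefficient — the integral of a triple product of spherical harmonics over the sphere.
Rules hold: Σm=0, L=12 even, 5≤5≤7.
N = 3·13·11 = 429
Δ = 2!·0!·10!/13! = 1/858
Racah Σ t=1..1: t=1:−1/14400 = -1/14400
⇒ 3j(1 6 5; 0 0 0)² = 6/143, sgn +1
Racah Σ t=1..1: t=1:−1/362880 = -1/362880
⇒ 3j(1 6 5; 0 -4 4)² = 10/429, sgn +1
4πI² = N·(3j₀)²·(3jₘ)² = 60/143
I = +1·√(0.41958/4π) = 0.18272698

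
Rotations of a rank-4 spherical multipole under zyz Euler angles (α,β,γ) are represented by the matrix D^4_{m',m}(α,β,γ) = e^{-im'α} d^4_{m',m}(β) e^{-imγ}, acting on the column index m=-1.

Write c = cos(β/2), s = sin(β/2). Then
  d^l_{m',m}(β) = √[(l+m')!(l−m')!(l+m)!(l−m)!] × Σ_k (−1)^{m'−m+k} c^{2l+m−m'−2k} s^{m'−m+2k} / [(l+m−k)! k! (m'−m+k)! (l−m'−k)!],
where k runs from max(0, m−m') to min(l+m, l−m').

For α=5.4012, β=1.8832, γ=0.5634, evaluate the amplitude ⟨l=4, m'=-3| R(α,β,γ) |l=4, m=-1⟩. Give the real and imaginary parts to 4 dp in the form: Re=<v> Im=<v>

Re=0.2265 Im=0.4032

D^4_{-3,-1}(5.4012,1.8832,0.5634) = e^{-i·-3·5.4012}·d^4_{-3,-1}(1.8832)·e^{-i·-1·0.5634}. Compute d first:
Half-angle: c=0.588495, s=0.808501. N=√(1·5040·6·120)=1904.940944
k: max(0,(-1)−(-3))=2 … min(4+(-1),4−(-3))=3
  k=2: (−1)^0·1904.9409/(240)·0.5885^6·0.8085^2 = +0.215520
  k=3: (−1)^1·1904.9409/(144)·0.5885^4·0.8085^4 = -0.677973
d^4_{-3,-1}(1.8832) = +0.215520 -0.677973 = -0.462452
Phases: e^{-i·(-3)·5.4012}=-0.879666-0.475592i, e^{-i·(-1)·0.5634}=+0.845444+0.534064i ⇒ D=+0.226469+0.403205i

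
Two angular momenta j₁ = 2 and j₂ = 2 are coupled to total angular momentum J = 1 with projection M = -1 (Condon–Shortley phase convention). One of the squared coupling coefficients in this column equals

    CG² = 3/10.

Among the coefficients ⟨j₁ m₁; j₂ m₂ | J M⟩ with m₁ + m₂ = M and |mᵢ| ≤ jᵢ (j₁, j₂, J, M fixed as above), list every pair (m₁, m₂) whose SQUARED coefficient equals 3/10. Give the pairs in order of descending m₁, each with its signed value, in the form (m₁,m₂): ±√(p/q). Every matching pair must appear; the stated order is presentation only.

Admissible pairs with m₁+m₂ = M = -1: (-2,1), (-1,0), (0,-1), (1,-2)
  (m₁,m₂)=(1,-2): CG² = 1/5, CG = +√(1/5)
  (m₁,m₂)=(0,-1): CG² = 3/10, CG = −√(3/10)   ← matches the target
  (m₁,m₂)=(-1,0): CG² = 3/10, CG = +√(3/10)   ← matches the target
  (m₁,m₂)=(-2,1): CG² = 1/5, CG = −√(1/5)
Pairs with CG² = 3/10: (0,-1): −√(3/10); (-1,0): +√(3/10)

(0,-1): −√(3/10); (-1,0): +√(3/10)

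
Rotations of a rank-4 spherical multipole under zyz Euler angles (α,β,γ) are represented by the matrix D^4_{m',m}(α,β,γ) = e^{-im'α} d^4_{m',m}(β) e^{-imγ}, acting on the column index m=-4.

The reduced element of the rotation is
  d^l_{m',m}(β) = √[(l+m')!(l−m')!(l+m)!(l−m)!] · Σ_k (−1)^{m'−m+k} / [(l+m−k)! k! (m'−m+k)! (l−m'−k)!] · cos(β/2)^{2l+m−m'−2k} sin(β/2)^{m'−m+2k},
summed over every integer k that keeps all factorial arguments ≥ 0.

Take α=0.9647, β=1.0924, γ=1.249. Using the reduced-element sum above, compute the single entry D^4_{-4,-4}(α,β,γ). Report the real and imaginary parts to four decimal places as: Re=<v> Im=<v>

D^4_{-4,-4}(0.9647,1.0924,1.2490) = e^{-i·-4·0.9647}·d^4_{-4,-4}(1.0924)·e^{-i·-4·1.2490}. Compute d first:
c=cos(1.092400/2)=0.854505, s=sin(1.092400/2)=0.519444; N=√[1·40320·1·40320]=40320.000000
k: max(0,(-4)−(-4))=0 … min(4+(-4),4−(-4))=0
  k=0: (−1)^0·40320.0000/(40320)·0.8545^8·0.5194^0 = +0.284260
d^4_{-4,-4}(1.0924) = +0.284260
Attach z-rotation phases: D = e^{-i(-4)(0.9647)}·(+0.284260)·e^{-i(-4)(1.2490)} = -0.239322+0.153390i

Re=-0.2393 Im=0.1534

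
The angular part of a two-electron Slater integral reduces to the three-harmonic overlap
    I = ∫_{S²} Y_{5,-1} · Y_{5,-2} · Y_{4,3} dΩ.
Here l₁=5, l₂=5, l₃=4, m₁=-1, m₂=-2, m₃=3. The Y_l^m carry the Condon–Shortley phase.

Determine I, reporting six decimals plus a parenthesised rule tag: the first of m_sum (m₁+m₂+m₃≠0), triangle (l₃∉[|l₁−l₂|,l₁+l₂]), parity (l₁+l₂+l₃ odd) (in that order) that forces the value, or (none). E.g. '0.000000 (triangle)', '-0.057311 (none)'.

-0.048522 (none)

Rules hold: Σm=0, L=14 even, 0≤4≤10.
N = 11·11·9 = 1089
Δ = 6!·4!·4!/15! = 1/3153150
Racah Σ t=1..5: t=1:−1/69120 t=2:+1/1728 t=3:−1/576 t=4:+1/1728 t=5:−1/69120 = -7/11520
⇒ 3j(5 5 4; 0 0 0)² = 2/143, sgn -1
Racah Σ t=2..3: t=2:+1/6912 t=3:−1/5184 = -1/20736
⇒ 3j(5 5 4; -1 -2 3)² = 5/2574, sgn +1
4πI² = N·(3j₀)²·(3jₘ)² = 5/169
I = -1·√(0.0295858/4π) = -0.04852178
No selection rule forces the value: the integral is nonzero (none).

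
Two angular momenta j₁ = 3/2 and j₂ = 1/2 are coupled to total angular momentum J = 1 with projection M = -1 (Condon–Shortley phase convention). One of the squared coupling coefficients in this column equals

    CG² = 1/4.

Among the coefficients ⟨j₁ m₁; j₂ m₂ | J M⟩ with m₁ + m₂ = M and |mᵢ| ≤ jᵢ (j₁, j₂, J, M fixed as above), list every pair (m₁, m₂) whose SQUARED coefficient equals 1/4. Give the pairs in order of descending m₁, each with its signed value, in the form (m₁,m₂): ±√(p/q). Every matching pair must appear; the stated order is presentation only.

Admissible pairs with m₁+m₂ = M = -1: (-3/2,1/2), (-1/2,-1/2)
  (m₁,m₂)=(-1/2,-1/2): CG² = 1/4, CG = +√(1/4)   ← matches the target
  (m₁,m₂)=(-3/2,1/2): CG² = 3/4, CG = −√(3/4)
Pairs with CG² = 1/4: (-1/2,-1/2): +√(1/4)

(-1/2,-1/2): +√(1/4)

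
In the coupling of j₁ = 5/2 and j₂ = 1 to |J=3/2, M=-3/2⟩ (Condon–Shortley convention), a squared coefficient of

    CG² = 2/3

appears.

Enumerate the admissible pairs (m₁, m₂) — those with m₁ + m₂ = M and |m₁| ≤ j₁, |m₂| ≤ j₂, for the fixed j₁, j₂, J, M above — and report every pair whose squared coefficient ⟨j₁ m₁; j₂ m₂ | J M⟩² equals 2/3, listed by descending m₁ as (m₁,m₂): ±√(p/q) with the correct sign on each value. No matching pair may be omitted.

(-5/2,1): +√(2/3)

Admissible pairs with m₁+m₂ = M = -3/2: (-5/2,1), (-3/2,0), (-1/2,-1)
  (m₁,m₂)=(-1/2,-1): CG² = 1/15, CG = +√(1/15)
  (m₁,m₂)=(-3/2,0): CG² = 4/15, CG = −√(4/15)
  (m₁,m₂)=(-5/2,1): CG² = 2/3, CG = +√(2/3)   ← matches the target
Pairs with CG² = 2/3: (-5/2,1): +√(2/3)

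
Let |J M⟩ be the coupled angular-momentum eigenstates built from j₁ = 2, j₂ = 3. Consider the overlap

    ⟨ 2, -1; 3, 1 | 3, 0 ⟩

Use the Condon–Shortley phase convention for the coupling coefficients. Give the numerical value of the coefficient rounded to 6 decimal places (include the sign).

+√(1/30) ≈ +0.182574

triangle: 2!*2!*4!/9! = 96/362880
(j±m)!: 1!*3!*4!*2!*3!*3! = 10368
prefactor² = (2J+1)*Δ*N² = 96/5
  k=1: −1/(1!*1!*2!*3!*0!*1!) = -1/12
  k=2: +1/(2!*0!*1!*2!*1!*2!) = 1/8
Σ = 1/24  ⇒  CG² = 96/5*(1/24)² = 1/30
CG = +√(1/30) = +0.182574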